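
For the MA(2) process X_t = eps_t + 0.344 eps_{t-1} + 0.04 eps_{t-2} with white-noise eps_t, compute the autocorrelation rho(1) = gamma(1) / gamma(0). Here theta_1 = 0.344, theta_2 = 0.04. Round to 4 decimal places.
\rho(1) = 0.3194

For an MA(q) process with theta_0 = 1, the autocovariance is
  gamma(k) = sigma^2 * sum_{i=0..q-k} theta_i * theta_{i+k},
and rho(k) = gamma(k) / gamma(0). Sigma^2 cancels.
  numerator   = (1)*(0.344) + (0.344)*(0.04) = 0.35776.
  denominator = (1)^2 + (0.344)^2 + (0.04)^2 = 1.119936.
  rho(1) = 0.35776 / 1.119936 = 0.3194.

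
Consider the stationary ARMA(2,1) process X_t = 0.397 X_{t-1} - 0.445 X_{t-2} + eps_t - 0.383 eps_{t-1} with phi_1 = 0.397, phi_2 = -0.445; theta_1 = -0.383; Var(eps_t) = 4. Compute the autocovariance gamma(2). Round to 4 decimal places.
\gamma(2) = -2.1176

Multiply the model equation by X_{t-k} and take expectations. With theta_0 = psi_0 = 1 and psi_j the MA(infinity) weights, this gives
  gamma(k) - sum_i phi_i gamma(k-i) = c_k,
  c_k = sigma^2 * sum_{j=k..q} theta_j psi_{j-k}   (c_k = 0 for k > q),
using gamma(-m) = gamma(m).
psi-weights needed (psi_j = theta_j + sum_i phi_i psi_{j-i}):
  psi_1 = theta_1 + phi_1 = -0.383 + (0.397) = 0.014
Right-hand sides:
  c_0 = sigma^2 (1 + theta_1 psi_1) = 4 * (1 + (-0.383)(0.014)) = 4 * 0.994638 = 3.978552
  c_1 = sigma^2 theta_1 = 4 * (-0.383) = -1.532
  c_2 = 0
Equations for k = 0, 1, 2 (AR order 2, c_2 = 0):
  (E0) gamma(0) = phi_1 gamma(1) + phi_2 gamma(2) + c_0
  (E1) gamma(1) = phi_1 gamma(0) + phi_2 gamma(1) + c_1
  (E2) gamma(2) = phi_1 gamma(1) + phi_2 gamma(0)
From (E1): gamma(1) = A gamma(0) + B with
  A = phi_1 / (1 - phi_2) = 0.397 / 1.445 = 0.27474,   B = c_1 / (1 - phi_2) = -1.532 / 1.445 = -1.060208.
Insert (E2) into (E0): gamma(0) (1 - phi_2^2) = phi_1 (1 + phi_2) gamma(1) + c_0.
  phi_1 (1 + phi_2) = (0.397)(0.555) = 0.220335,   1 - phi_2^2 = 0.801975.
Replace gamma(1) by A gamma(0) + B and collect gamma(0):
  gamma(0) [0.801975 - (0.220335)(0.27474)] = (0.220335)(-1.060208) + 3.978552
  gamma(0) * 0.74144 = 3.744951
  gamma(0) = 3.744951 / 0.74144 = 5.050916.
  gamma(1) = A gamma(0) + B = (0.27474)(5.050916) + (-1.060208) = 0.327483.
  gamma(2) = phi_1 gamma(1) + phi_2 gamma(0) = (0.397)(0.327483) + (-0.445)(5.050916) = -2.117647.
Therefore gamma(2) = -2.1176 (to 4 decimal places).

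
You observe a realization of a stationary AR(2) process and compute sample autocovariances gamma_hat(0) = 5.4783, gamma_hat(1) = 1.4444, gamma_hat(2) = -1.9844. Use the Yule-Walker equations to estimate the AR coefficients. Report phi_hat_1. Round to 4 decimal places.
\hat\phi_{1} = 0.3860

The Yule-Walker equations for an AR(p) process read, in matrix form,
  Gamma_p phi = r_p,   with   (Gamma_p)_{ij} = gamma(|i - j|),
                       (r_p)_i = gamma(i),   i,j = 1..p.
Substitute the sample gammas (Toeplitz matrix and right-hand side of size 2):
  Gamma_p = [[5.4783, 1.4444], [1.4444, 5.4783]]
  r_p     = [1.4444, -1.9844]
Written out:
  5.4783 phi_1 + 1.4444 phi_2 = 1.4444
  1.4444 phi_1 + 5.4783 phi_2 = -1.9844
Solve by Cramer's rule:
  det = gamma(0)^2 - gamma(1)^2 = (5.4783)^2 - (1.4444)^2 = 30.01177089 - 2.08629136 = 27.92547953
  phi_hat_1 = [gamma(1) gamma(0) - gamma(1) gamma(2)] / det = [(1.4444)(5.4783) - (1.4444)(-1.9844)] / 27.92547953 = 10.77912388 / 27.92547953 = 0.386
  phi_hat_2 = [gamma(0) gamma(2) - gamma(1)^2] / det = [(5.4783)(-1.9844) - (1.4444)^2] / 27.92547953 = -12.95742988 / 27.92547953 = -0.464
So phi_hat = [0.3860, -0.4640].
Therefore phi_hat_1 = 0.3860.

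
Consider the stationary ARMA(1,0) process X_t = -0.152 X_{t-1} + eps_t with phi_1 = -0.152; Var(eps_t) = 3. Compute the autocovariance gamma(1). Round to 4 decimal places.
\gamma(1) = -0.4668

Multiply the model equation by X_{t-k} and take expectations. With theta_0 = psi_0 = 1 and psi_j the MA(infinity) weights, this gives
  gamma(k) - sum_i phi_i gamma(k-i) = c_k,
  c_k = sigma^2 * sum_{j=k..q} theta_j psi_{j-k}   (c_k = 0 for k > q),
using gamma(-m) = gamma(m).
Pure AR (q = 0): c_0 = sigma^2 = 3, c_k = 0 for k >= 1.
Equations for k = 0 and k = 1 (AR order 1):
  gamma(0) = phi_1 gamma(1) + c_0
  gamma(1) = phi_1 gamma(0) + c_1
Substituting the second into the first: gamma(0) (1 - phi_1^2) = c_0 + phi_1 c_1, so
  gamma(0) = c_0 / (1 - phi_1^2) = 3 / (1 - (-0.152)^2) = 3 / 0.976896 = 3.070951.
  gamma(1) = phi_1 gamma(0) = (-0.152)(3.070951) = -0.466785.
Therefore gamma(1) = -0.4668 (to 4 decimal places).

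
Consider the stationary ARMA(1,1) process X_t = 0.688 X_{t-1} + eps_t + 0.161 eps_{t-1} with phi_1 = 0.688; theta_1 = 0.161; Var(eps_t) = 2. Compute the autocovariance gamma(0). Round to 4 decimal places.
\gamma(0) = 4.7373

Multiply the model equation by X_{t-k} and take expectations. With theta_0 = psi_0 = 1 and psi_j the MA(infinity) weights, this gives
  gamma(k) - sum_i phi_i gamma(k-i) = c_k,
  c_k = sigma^2 * sum_{j=k..q} theta_j psi_{j-k}   (c_k = 0 for k > q),
using gamma(-m) = gamma(m).
psi-weights needed (psi_j = theta_j + sum_i phi_i psi_{j-i}):
  psi_1 = theta_1 + phi_1 = 0.161 + (0.688) = 0.849
Right-hand sides:
  c_0 = sigma^2 (1 + theta_1 psi_1) = 2 * (1 + (0.161)(0.849)) = 2 * 1.136689 = 2.273378
  c_1 = sigma^2 theta_1 = 2 * (0.161) = 0.322
  c_2 = 0
Equations for k = 0 and k = 1 (AR order 1):
  gamma(0) = phi_1 gamma(1) + c_0
  gamma(1) = phi_1 gamma(0) + c_1
Substituting the second into the first: gamma(0) (1 - phi_1^2) = c_0 + phi_1 c_1, so
  gamma(0) = (c_0 + phi_1 c_1) / (1 - phi_1^2) = (2.273378 + (0.688)(0.322)) / (1 - (0.688)^2) = 2.494914 / 0.526656 = 4.737274.
Therefore gamma(0) = 4.7373 (to 4 decimal places).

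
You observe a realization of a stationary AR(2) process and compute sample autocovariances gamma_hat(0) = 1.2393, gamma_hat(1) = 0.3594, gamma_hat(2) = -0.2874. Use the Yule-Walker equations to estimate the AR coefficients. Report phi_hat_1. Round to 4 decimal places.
\hat\phi_{1} = 0.3901

The Yule-Walker equations for an AR(p) process read, in matrix form,
  Gamma_p phi = r_p,   with   (Gamma_p)_{ij} = gamma(|i - j|),
                       (r_p)_i = gamma(i),   i,j = 1..p.
Substitute the sample gammas (Toeplitz matrix and right-hand side of size 2):
  Gamma_p = [[1.2393, 0.3594], [0.3594, 1.2393]]
  r_p     = [0.3594, -0.2874]
Written out:
  1.2393 phi_1 + 0.3594 phi_2 = 0.3594
  0.3594 phi_1 + 1.2393 phi_2 = -0.2874
Solve by Cramer's rule:
  det = gamma(0)^2 - gamma(1)^2 = (1.2393)^2 - (0.3594)^2 = 1.53586449 - 0.12916836 = 1.40669613
  phi_hat_1 = [gamma(1) gamma(0) - gamma(1) gamma(2)] / det = [(0.3594)(1.2393) - (0.3594)(-0.2874)] / 1.40669613 = 0.54869598 / 1.40669613 = 0.3901
  phi_hat_2 = [gamma(0) gamma(2) - gamma(1)^2] / det = [(1.2393)(-0.2874) - (0.3594)^2] / 1.40669613 = -0.48534318 / 1.40669613 = -0.345
So phi_hat = [0.3901, -0.3450].
Therefore phi_hat_1 = 0.3901.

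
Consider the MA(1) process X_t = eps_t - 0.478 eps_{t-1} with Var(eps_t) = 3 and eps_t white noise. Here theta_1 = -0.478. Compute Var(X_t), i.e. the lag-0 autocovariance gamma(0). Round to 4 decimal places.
\gamma(0) = 3.6855

For an MA(q) process X_t = eps_t + sum_i theta_i eps_{t-i} with
Var(eps_t) = sigma^2, the variance is
  gamma(0) = sigma^2 * (1 + sum_i theta_i^2).
  sum_i theta_i^2 = (-0.478)^2 = 0.228484.
  gamma(0) = 3 * (1 + 0.228484) = 3 * 1.228484 = 3.685452, which rounds to 3.6855.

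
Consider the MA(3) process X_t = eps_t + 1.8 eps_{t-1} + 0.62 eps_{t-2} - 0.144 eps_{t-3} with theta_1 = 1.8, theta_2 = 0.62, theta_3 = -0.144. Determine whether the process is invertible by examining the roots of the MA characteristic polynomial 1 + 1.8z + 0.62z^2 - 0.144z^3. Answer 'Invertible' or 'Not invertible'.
\text{Not invertible}

The MA(q) characteristic polynomial is P(z) = 1 + 1.8z + 0.62z^2 - 0.144z^3.
Invertibility requires all roots to lie outside the unit circle, i.e. |z| > 1 for every root.
Degree 3: look for a simple real root z0 first, then factor out (1 - z/z0) and solve the remaining quadratic.
Testing z0 = -1.25: P(-1.25) = 1 + (1.8)(-1.25) + (0.62)(-1.25)^2 + (-0.144)(-1.25)^3
  = 1 + (-2.25) + (0.96875) + (0.28125) = 0.  So z_0 = -1.25 is a root, |z_0| = 1.25.
Divide out the factor (1 + 0.8 z) = (1 - z/z0) (since 1/z0 = -0.8):
  P(z) = (1 + 0.8 z)(1 + (1) z + (-0.18) z^2)
  [check: z-coef 1 - (-0.8) = 1.8; z^2-coef -0.18 - (-0.8)(1) = 0.62; z^3-coef -(-0.8)(-0.18) = -0.144.]
Remaining roots from the quadratic factor 1 + (1) z + (-0.18) z^2:
  Set 1 + (1) z + (-0.18) z^2 = 0, i.e. a z^2 + b z + c = 0 with a = -0.18, b = 1, c = 1.
  Discriminant D = b^2 - 4ac = (1)^2 - 4*(-0.18)*1 = 1 - (-0.72) = 1.72.
  D >= 0, so the roots are real: z = (-b +/- sqrt(D)) / (2a) = (-1 +/- 1.311488) / (-0.36).
    z_1 = (-1 + 1.311488) / (-0.36) = -0.8652,   |z_1| = 0.8652.
    z_2 = (-1 - 1.311488) / (-0.36) = 6.4208,   |z_2| = 6.4208.
Moduli of all roots: 1.2500, 0.8652, 6.4208.
All moduli strictly greater than 1? No.
Verdict: Not invertible.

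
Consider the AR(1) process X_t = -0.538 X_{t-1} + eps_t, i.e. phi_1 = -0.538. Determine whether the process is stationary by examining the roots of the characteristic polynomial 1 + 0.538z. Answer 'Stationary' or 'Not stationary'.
\text{Stationary}

The AR(p) characteristic polynomial is P(z) = 1 + 0.538z.
Stationarity requires all roots to lie outside the unit circle, i.e. |z| > 1 for every root.
This is linear in z: 1 + (0.538) z = 0  =>  z = -1/(0.538) = -1.858736,  |z| = 1.858736.
Moduli of all roots: 1.8587.
All moduli strictly greater than 1? Yes.
Verdict: Stationary.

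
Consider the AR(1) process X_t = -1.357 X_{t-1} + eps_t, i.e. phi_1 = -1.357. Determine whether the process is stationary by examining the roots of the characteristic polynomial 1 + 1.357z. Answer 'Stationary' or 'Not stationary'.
\text{Not stationary}

The AR(p) characteristic polynomial is P(z) = 1 + 1.357z.
Stationarity requires all roots to lie outside the unit circle, i.e. |z| > 1 for every root.
This is linear in z: 1 + (1.357) z = 0  =>  z = -1/(1.357) = -0.73692,  |z| = 0.73692.
Moduli of all roots: 0.7369.
All moduli strictly greater than 1? No.
Verdict: Not stationary.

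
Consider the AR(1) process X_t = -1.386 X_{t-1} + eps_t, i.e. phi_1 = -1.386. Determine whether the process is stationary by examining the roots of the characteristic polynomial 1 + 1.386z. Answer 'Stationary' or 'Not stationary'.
\text{Not stationary}

The AR(p) characteristic polynomial is P(z) = 1 + 1.386z.
Stationarity requires all roots to lie outside the unit circle, i.e. |z| > 1 for every root.
This is linear in z: 1 + (1.386) z = 0  =>  z = -1/(1.386) = -0.721501,  |z| = 0.721501.
Moduli of all roots: 0.7215.
All moduli strictly greater than 1? No.
Verdict: Not stationary.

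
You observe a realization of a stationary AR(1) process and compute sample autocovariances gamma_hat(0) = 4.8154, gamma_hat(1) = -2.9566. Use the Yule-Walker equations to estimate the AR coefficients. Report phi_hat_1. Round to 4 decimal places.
\hat\phi_{1} = -0.6140

The Yule-Walker equations for an AR(p) process read, in matrix form,
  Gamma_p phi = r_p,   with   (Gamma_p)_{ij} = gamma(|i - j|),
                       (r_p)_i = gamma(i),   i,j = 1..p.
Substitute the sample gammas (Toeplitz matrix and right-hand side of size 1):
  Gamma_p = [[4.8154]]
  r_p     = [-2.9566]
With p = 1 this is the single equation gamma(0) phi_1 = gamma(1):
  phi_hat_1 = gamma(1) / gamma(0) = -2.9566 / 4.8154 = -0.6140.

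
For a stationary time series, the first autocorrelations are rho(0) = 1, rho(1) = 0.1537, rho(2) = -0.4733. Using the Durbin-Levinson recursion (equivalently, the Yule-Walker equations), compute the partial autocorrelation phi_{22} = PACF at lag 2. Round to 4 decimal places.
\phi_{22} = -0.5089

The PACF at lag k is phi_{kk}, the last component of the solution
to the Yule-Walker system G_k phi = r_k where
  (G_k)_{ij} = rho(|i - j|), (r_k)_i = rho(i), i,j = 1..k.
Equivalently, Durbin-Levinson gives phi_{kk} iteratively:
  phi_{11} = rho(1)
  phi_{kk} = [rho(k) - sum_{j=1..k-1} phi_{k-1,j} rho(k-j)]
            / [1 - sum_{j=1..k-1} phi_{k-1,j} rho(j)],
  phi_{k,j} = phi_{k-1,j} - phi_{kk} phi_{k-1,k-j},  j = 1..k-1.
Step k = 1:
  phi_11 = rho(1) = 0.1537.
Step k = 2:
  phi_22 = [rho(2) - phi_11 rho(1)] / [1 - phi_11 rho(1)] = [-0.4733 - (0.1537)(0.1537)] / [1 - (0.1537)(0.1537)]
         = -0.49692369 / 0.97637631 = -0.5089.
Therefore phi_{22} = -0.5089.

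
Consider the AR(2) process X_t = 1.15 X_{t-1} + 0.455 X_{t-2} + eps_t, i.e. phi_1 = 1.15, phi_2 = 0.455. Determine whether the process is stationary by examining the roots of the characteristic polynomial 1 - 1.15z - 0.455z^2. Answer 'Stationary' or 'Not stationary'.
\text{Not stationary}

The AR(p) characteristic polynomial is P(z) = 1 - 1.15z - 0.455z^2.
Stationarity requires all roots to lie outside the unit circle, i.e. |z| > 1 for every root.
Set 1 + (-1.15) z + (-0.455) z^2 = 0, i.e. a z^2 + b z + c = 0 with a = -0.455, b = -1.15, c = 1.
Discriminant D = b^2 - 4ac = (-1.15)^2 - 4*(-0.455)*1 = 1.3225 - (-1.82) = 3.1425.
D >= 0, so the roots are real: z = (-b +/- sqrt(D)) / (2a) = (1.15 +/- 1.77271) / (-0.91).
  z_1 = (1.15 + 1.77271) / (-0.91) = -3.2118,   |z_1| = 3.2118.
  z_2 = (1.15 - 1.77271) / (-0.91) = 0.6843,   |z_2| = 0.6843.
Moduli of all roots: 3.2118, 0.6843.
All moduli strictly greater than 1? No.
Verdict: Not stationary.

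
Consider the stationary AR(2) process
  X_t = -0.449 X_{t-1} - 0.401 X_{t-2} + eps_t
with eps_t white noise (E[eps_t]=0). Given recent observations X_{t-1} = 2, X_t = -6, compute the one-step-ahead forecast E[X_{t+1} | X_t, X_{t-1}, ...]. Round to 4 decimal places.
E[X_{t+1} \mid \mathcal F_t] = 1.8920

For an AR(p) model X_t = c + sum_i phi_i X_{t-i} + eps_t, the
one-step-ahead conditional mean is
  E[X_{t+1} | X_t, ...] = c + sum_i phi_i X_{t+1-i}.
Substitute known values:
  E[X_{t+1} | ...] = (-0.449) * (-6) + (-0.401) * (2)
                   = 1.8920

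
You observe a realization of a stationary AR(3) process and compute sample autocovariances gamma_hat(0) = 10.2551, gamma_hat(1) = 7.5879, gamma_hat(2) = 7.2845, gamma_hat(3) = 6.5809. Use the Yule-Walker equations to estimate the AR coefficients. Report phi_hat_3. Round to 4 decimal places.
\hat\phi_{3} = 0.0990

The Yule-Walker equations for an AR(p) process read, in matrix form,
  Gamma_p phi = r_p,   with   (Gamma_p)_{ij} = gamma(|i - j|),
                       (r_p)_i = gamma(i),   i,j = 1..p.
Substitute the sample gammas (Toeplitz matrix and right-hand side of size 3):
  Gamma_p = [[10.2551, 7.5879, 7.2845], [7.5879, 10.2551, 7.5879], [7.2845, 7.5879, 10.2551]]
  r_p     = [7.5879, 7.2845, 6.5809]
Written out (R1..R3):
  (R1) 10.2551 phi_1 + 7.5879 phi_2 + 7.2845 phi_3 = 7.5879
  (R2) 7.5879 phi_1 + 10.2551 phi_2 + 7.5879 phi_3 = 7.2845
  (R3) 7.2845 phi_1 + 7.5879 phi_2 + 10.2551 phi_3 = 6.5809
Gaussian elimination:
  R2 <- R2 - (7.5879/10.2551) R1 = R2 - (0.739915) R1:  4.640701 phi_2 + 2.197991 phi_3 = 1.670101
  R3 <- R3 - (7.2845/10.2551) R1 = R3 - (0.710329) R1:  2.197991 phi_2 + 5.080705 phi_3 = 1.190991
  R3 <- R3 - (2.197991/4.640701) R2 = R3 - (0.473633) R2:  4.039663 phi_3 = 0.399975
Back-substitution:
  phi_hat_3 = 0.399975 / 4.039663 = 0.099012
  phi_hat_2 = (1.670101 - (2.197991)(0.099012)) / 4.640701 = 0.312986
  phi_hat_1 = (7.5879 - (7.5879)(0.312986) - (7.2845)(0.099012)) / 10.2551 = 0.438001
So phi_hat = [0.4380, 0.3130, 0.0990].
Therefore phi_hat_3 = 0.0990.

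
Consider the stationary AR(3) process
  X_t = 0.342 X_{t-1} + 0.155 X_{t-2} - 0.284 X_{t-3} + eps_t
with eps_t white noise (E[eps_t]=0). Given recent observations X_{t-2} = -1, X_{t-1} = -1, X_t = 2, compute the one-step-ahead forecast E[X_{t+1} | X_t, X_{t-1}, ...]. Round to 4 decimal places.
E[X_{t+1} \mid \mathcal F_t] = 0.8130

For an AR(p) model X_t = c + sum_i phi_i X_{t-i} + eps_t, the
one-step-ahead conditional mean is
  E[X_{t+1} | X_t, ...] = c + sum_i phi_i X_{t+1-i}.
Substitute known values:
  E[X_{t+1} | ...] = (0.342) * (2) + (0.155) * (-1) + (-0.284) * (-1)
                   = 0.8130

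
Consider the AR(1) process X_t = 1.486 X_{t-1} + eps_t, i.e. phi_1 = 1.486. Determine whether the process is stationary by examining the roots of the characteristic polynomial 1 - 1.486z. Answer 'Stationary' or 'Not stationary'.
\text{Not stationary}

The AR(p) characteristic polynomial is P(z) = 1 - 1.486z.
Stationarity requires all roots to lie outside the unit circle, i.e. |z| > 1 for every root.
This is linear in z: 1 + (-1.486) z = 0  =>  z = -1/(-1.486) = 0.672948,  |z| = 0.672948.
Moduli of all roots: 0.6729.
All moduli strictly greater than 1? No.
Verdict: Not stationary.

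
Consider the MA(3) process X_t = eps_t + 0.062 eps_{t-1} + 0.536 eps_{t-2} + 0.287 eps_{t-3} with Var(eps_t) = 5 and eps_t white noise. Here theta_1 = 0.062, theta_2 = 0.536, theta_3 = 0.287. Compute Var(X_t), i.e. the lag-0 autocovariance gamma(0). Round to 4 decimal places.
\gamma(0) = 6.8675

For an MA(q) process X_t = eps_t + sum_i theta_i eps_{t-i} with
Var(eps_t) = sigma^2, the variance is
  gamma(0) = sigma^2 * (1 + sum_i theta_i^2).
  sum_i theta_i^2 = (0.062)^2 + (0.536)^2 + (0.287)^2 = 0.003844 + 0.287296 + 0.082369 = 0.373509.
  gamma(0) = 5 * (1 + 0.373509) = 5 * 1.373509 = 6.867545, which rounds to 6.8675.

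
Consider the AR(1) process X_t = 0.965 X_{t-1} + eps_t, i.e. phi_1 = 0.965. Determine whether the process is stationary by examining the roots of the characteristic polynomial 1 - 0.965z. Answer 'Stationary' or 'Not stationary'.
\text{Stationary}

The AR(p) characteristic polynomial is P(z) = 1 - 0.965z.
Stationarity requires all roots to lie outside the unit circle, i.e. |z| > 1 for every root.
This is linear in z: 1 + (-0.965) z = 0  =>  z = -1/(-0.965) = 1.036269,  |z| = 1.036269.
Moduli of all roots: 1.0363.
All moduli strictly greater than 1? Yes.
Verdict: Stationary.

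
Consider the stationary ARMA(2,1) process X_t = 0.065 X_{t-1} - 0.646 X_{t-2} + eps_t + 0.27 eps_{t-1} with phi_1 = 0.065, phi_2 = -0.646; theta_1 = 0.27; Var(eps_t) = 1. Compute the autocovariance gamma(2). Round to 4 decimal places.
\gamma(2) = -1.1995

Multiply the model equation by X_{t-k} and take expectations. With theta_0 = psi_0 = 1 and psi_j the MA(infinity) weights, this gives
  gamma(k) - sum_i phi_i gamma(k-i) = c_k,
  c_k = sigma^2 * sum_{j=k..q} theta_j psi_{j-k}   (c_k = 0 for k > q),
using gamma(-m) = gamma(m).
psi-weights needed (psi_j = theta_j + sum_i phi_i psi_{j-i}):
  psi_1 = theta_1 + phi_1 = 0.27 + (0.065) = 0.335
Right-hand sides:
  c_0 = sigma^2 (1 + theta_1 psi_1) = 1 * (1 + (0.27)(0.335)) = 1 * 1.09045 = 1.09045
  c_1 = sigma^2 theta_1 = 1 * (0.27) = 0.27
  c_2 = 0
Equations for k = 0, 1, 2 (AR order 2, c_2 = 0):
  (E0) gamma(0) = phi_1 gamma(1) + phi_2 gamma(2) + c_0
  (E1) gamma(1) = phi_1 gamma(0) + phi_2 gamma(1) + c_1
  (E2) gamma(2) = phi_1 gamma(1) + phi_2 gamma(0)
From (E1): gamma(1) = A gamma(0) + B with
  A = phi_1 / (1 - phi_2) = 0.065 / 1.646 = 0.03949,   B = c_1 / (1 - phi_2) = 0.27 / 1.646 = 0.164034.
Insert (E2) into (E0): gamma(0) (1 - phi_2^2) = phi_1 (1 + phi_2) gamma(1) + c_0.
  phi_1 (1 + phi_2) = (0.065)(0.354) = 0.02301,   1 - phi_2^2 = 0.582684.
Replace gamma(1) by A gamma(0) + B and collect gamma(0):
  gamma(0) [0.582684 - (0.02301)(0.03949)] = (0.02301)(0.164034) + 1.09045
  gamma(0) * 0.581775 = 1.094224
  gamma(0) = 1.094224 / 0.581775 = 1.880837.
  gamma(1) = A gamma(0) + B = (0.03949)(1.880837) + (0.164034) = 0.238308.
  gamma(2) = phi_1 gamma(1) + phi_2 gamma(0) = (0.065)(0.238308) + (-0.646)(1.880837) = -1.199531.
Therefore gamma(2) = -1.1995 (to 4 decimal places).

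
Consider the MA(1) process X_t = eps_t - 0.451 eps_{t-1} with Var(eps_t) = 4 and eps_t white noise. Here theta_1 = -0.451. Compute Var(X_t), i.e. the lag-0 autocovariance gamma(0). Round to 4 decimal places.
\gamma(0) = 4.8136

For an MA(q) process X_t = eps_t + sum_i theta_i eps_{t-i} with
Var(eps_t) = sigma^2, the variance is
  gamma(0) = sigma^2 * (1 + sum_i theta_i^2).
  sum_i theta_i^2 = (-0.451)^2 = 0.203401.
  gamma(0) = 4 * (1 + 0.203401) = 4 * 1.203401 = 4.813604, which rounds to 4.8136.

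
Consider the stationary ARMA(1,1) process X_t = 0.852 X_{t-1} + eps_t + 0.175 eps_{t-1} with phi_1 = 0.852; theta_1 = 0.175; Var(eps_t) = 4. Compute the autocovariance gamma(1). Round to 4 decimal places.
\gamma(1) = 17.2221

Multiply the model equation by X_{t-k} and take expectations. With theta_0 = psi_0 = 1 and psi_j the MA(infinity) weights, this gives
  gamma(k) - sum_i phi_i gamma(k-i) = c_k,
  c_k = sigma^2 * sum_{j=k..q} theta_j psi_{j-k}   (c_k = 0 for k > q),
using gamma(-m) = gamma(m).
psi-weights needed (psi_j = theta_j + sum_i phi_i psi_{j-i}):
  psi_1 = theta_1 + phi_1 = 0.175 + (0.852) = 1.027
Right-hand sides:
  c_0 = sigma^2 (1 + theta_1 psi_1) = 4 * (1 + (0.175)(1.027)) = 4 * 1.179725 = 4.7189
  c_1 = sigma^2 theta_1 = 4 * (0.175) = 0.7
  c_2 = 0
Equations for k = 0 and k = 1 (AR order 1):
  gamma(0) = phi_1 gamma(1) + c_0
  gamma(1) = phi_1 gamma(0) + c_1
Substituting the second into the first: gamma(0) (1 - phi_1^2) = c_0 + phi_1 c_1, so
  gamma(0) = (c_0 + phi_1 c_1) / (1 - phi_1^2) = (4.7189 + (0.852)(0.7)) / (1 - (0.852)^2) = 5.3153 / 0.274096 = 19.392111.
  gamma(1) = phi_1 gamma(0) + c_1 = (0.852)(19.392111) + (0.7) = 17.222078.
Therefore gamma(1) = 17.2221 (to 4 decimal places).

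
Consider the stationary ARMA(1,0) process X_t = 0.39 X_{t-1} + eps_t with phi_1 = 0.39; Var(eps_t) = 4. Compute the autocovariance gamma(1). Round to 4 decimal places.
\gamma(1) = 1.8398

Multiply the model equation by X_{t-k} and take expectations. With theta_0 = psi_0 = 1 and psi_j the MA(infinity) weights, this gives
  gamma(k) - sum_i phi_i gamma(k-i) = c_k,
  c_k = sigma^2 * sum_{j=k..q} theta_j psi_{j-k}   (c_k = 0 for k > q),
using gamma(-m) = gamma(m).
Pure AR (q = 0): c_0 = sigma^2 = 4, c_k = 0 for k >= 1.
Equations for k = 0 and k = 1 (AR order 1):
  gamma(0) = phi_1 gamma(1) + c_0
  gamma(1) = phi_1 gamma(0) + c_1
Substituting the second into the first: gamma(0) (1 - phi_1^2) = c_0 + phi_1 c_1, so
  gamma(0) = c_0 / (1 - phi_1^2) = 4 / (1 - (0.39)^2) = 4 / 0.8479 = 4.717537.
  gamma(1) = phi_1 gamma(0) = (0.39)(4.717537) = 1.83984.
Therefore gamma(1) = 1.8398 (to 4 decimal places).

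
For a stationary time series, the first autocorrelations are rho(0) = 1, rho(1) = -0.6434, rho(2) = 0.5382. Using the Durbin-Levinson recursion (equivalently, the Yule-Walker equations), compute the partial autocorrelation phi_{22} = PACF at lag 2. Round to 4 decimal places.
\phi_{22} = 0.2120

The PACF at lag k is phi_{kk}, the last component of the solution
to the Yule-Walker system G_k phi = r_k where
  (G_k)_{ij} = rho(|i - j|), (r_k)_i = rho(i), i,j = 1..k.
Equivalently, Durbin-Levinson gives phi_{kk} iteratively:
  phi_{11} = rho(1)
  phi_{kk} = [rho(k) - sum_{j=1..k-1} phi_{k-1,j} rho(k-j)]
            / [1 - sum_{j=1..k-1} phi_{k-1,j} rho(j)],
  phi_{k,j} = phi_{k-1,j} - phi_{kk} phi_{k-1,k-j},  j = 1..k-1.
Step k = 1:
  phi_11 = rho(1) = -0.6434.
Step k = 2:
  phi_22 = [rho(2) - phi_11 rho(1)] / [1 - phi_11 rho(1)] = [0.5382 - (-0.6434)(-0.6434)] / [1 - (-0.6434)(-0.6434)]
         = 0.12423644 / 0.58603644 = 0.212.
Therefore phi_{22} = 0.2120.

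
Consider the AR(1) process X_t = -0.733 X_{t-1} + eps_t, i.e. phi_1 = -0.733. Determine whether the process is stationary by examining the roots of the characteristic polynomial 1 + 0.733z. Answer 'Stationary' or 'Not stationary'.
\text{Stationary}

The AR(p) characteristic polynomial is P(z) = 1 + 0.733z.
Stationarity requires all roots to lie outside the unit circle, i.e. |z| > 1 for every root.
This is linear in z: 1 + (0.733) z = 0  =>  z = -1/(0.733) = -1.364256,  |z| = 1.364256.
Moduli of all roots: 1.3643.
All moduli strictly greater than 1? Yes.
Verdict: Stationary.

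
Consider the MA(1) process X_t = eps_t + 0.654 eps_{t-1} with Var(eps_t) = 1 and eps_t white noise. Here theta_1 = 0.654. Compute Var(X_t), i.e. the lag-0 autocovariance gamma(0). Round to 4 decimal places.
\gamma(0) = 1.4277

For an MA(q) process X_t = eps_t + sum_i theta_i eps_{t-i} with
Var(eps_t) = sigma^2, the variance is
  gamma(0) = sigma^2 * (1 + sum_i theta_i^2).
  sum_i theta_i^2 = (0.654)^2 = 0.427716.
  gamma(0) = 1 * (1 + 0.427716) = 1 * 1.427716 = 1.427716, which rounds to 1.4277.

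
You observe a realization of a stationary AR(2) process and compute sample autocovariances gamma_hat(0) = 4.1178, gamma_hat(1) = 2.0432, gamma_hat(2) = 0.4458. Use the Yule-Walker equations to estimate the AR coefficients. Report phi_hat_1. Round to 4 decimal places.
\hat\phi_{1} = 0.5870

The Yule-Walker equations for an AR(p) process read, in matrix form,
  Gamma_p phi = r_p,   with   (Gamma_p)_{ij} = gamma(|i - j|),
                       (r_p)_i = gamma(i),   i,j = 1..p.
Substitute the sample gammas (Toeplitz matrix and right-hand side of size 2):
  Gamma_p = [[4.1178, 2.0432], [2.0432, 4.1178]]
  r_p     = [2.0432, 0.4458]
Written out:
  4.1178 phi_1 + 2.0432 phi_2 = 2.0432
  2.0432 phi_1 + 4.1178 phi_2 = 0.4458
Solve by Cramer's rule:
  det = gamma(0)^2 - gamma(1)^2 = (4.1178)^2 - (2.0432)^2 = 16.95627684 - 4.17466624 = 12.7816106
  phi_hat_1 = [gamma(1) gamma(0) - gamma(1) gamma(2)] / det = [(2.0432)(4.1178) - (2.0432)(0.4458)] / 12.7816106 = 7.5026304 / 12.7816106 = 0.587
  phi_hat_2 = [gamma(0) gamma(2) - gamma(1)^2] / det = [(4.1178)(0.4458) - (2.0432)^2] / 12.7816106 = -2.338951 / 12.7816106 = -0.183
So phi_hat = [0.5870, -0.1830].
Therefore phi_hat_1 = 0.5870.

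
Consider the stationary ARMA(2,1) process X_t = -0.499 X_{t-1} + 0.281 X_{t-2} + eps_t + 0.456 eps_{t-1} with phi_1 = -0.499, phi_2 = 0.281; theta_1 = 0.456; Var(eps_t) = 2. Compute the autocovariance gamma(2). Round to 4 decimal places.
\gamma(2) = 0.8781

Multiply the model equation by X_{t-k} and take expectations. With theta_0 = psi_0 = 1 and psi_j the MA(infinity) weights, this gives
  gamma(k) - sum_i phi_i gamma(k-i) = c_k,
  c_k = sigma^2 * sum_{j=k..q} theta_j psi_{j-k}   (c_k = 0 for k > q),
using gamma(-m) = gamma(m).
psi-weights needed (psi_j = theta_j + sum_i phi_i psi_{j-i}):
  psi_1 = theta_1 + phi_1 = 0.456 + (-0.499) = -0.043
Right-hand sides:
  c_0 = sigma^2 (1 + theta_1 psi_1) = 2 * (1 + (0.456)(-0.043)) = 2 * 0.980392 = 1.960784
  c_1 = sigma^2 theta_1 = 2 * (0.456) = 0.912
  c_2 = 0
Equations for k = 0, 1, 2 (AR order 2, c_2 = 0):
  (E0) gamma(0) = phi_1 gamma(1) + phi_2 gamma(2) + c_0
  (E1) gamma(1) = phi_1 gamma(0) + phi_2 gamma(1) + c_1
  (E2) gamma(2) = phi_1 gamma(1) + phi_2 gamma(0)
From (E1): gamma(1) = A gamma(0) + B with
  A = phi_1 / (1 - phi_2) = -0.499 / 0.719 = -0.694019,   B = c_1 / (1 - phi_2) = 0.912 / 0.719 = 1.268428.
Insert (E2) into (E0): gamma(0) (1 - phi_2^2) = phi_1 (1 + phi_2) gamma(1) + c_0.
  phi_1 (1 + phi_2) = (-0.499)(1.281) = -0.639219,   1 - phi_2^2 = 0.921039.
Replace gamma(1) by A gamma(0) + B and collect gamma(0):
  gamma(0) [0.921039 - (-0.639219)(-0.694019)] = (-0.639219)(1.268428) + 1.960784
  gamma(0) * 0.477409 = 1.14998
  gamma(0) = 1.14998 / 0.477409 = 2.408797.
  gamma(1) = A gamma(0) + B = (-0.694019)(2.408797) + (1.268428) = -0.403324.
  gamma(2) = phi_1 gamma(1) + phi_2 gamma(0) = (-0.499)(-0.403324) + (0.281)(2.408797) = 0.878131.
Therefore gamma(2) = 0.8781 (to 4 decimal places).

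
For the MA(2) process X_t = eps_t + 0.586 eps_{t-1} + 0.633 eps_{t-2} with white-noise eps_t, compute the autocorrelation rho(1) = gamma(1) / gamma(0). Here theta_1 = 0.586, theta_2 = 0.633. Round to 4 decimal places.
\rho(1) = 0.5487

For an MA(q) process with theta_0 = 1, the autocovariance is
  gamma(k) = sigma^2 * sum_{i=0..q-k} theta_i * theta_{i+k},
and rho(k) = gamma(k) / gamma(0). Sigma^2 cancels.
  numerator   = (1)*(0.586) + (0.586)*(0.633) = 0.956938.
  denominator = (1)^2 + (0.586)^2 + (0.633)^2 = 1.744085.
  rho(1) = 0.956938 / 1.744085 = 0.5487.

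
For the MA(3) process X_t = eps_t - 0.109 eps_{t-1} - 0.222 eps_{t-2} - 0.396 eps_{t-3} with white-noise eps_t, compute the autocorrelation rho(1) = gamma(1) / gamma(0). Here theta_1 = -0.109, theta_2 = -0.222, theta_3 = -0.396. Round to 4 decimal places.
\rho(1) = 0.0026

For an MA(q) process with theta_0 = 1, the autocovariance is
  gamma(k) = sigma^2 * sum_{i=0..q-k} theta_i * theta_{i+k},
and rho(k) = gamma(k) / gamma(0). Sigma^2 cancels.
  numerator   = (1)*(-0.109) + (-0.109)*(-0.222) + (-0.222)*(-0.396) = 0.00311.
  denominator = (1)^2 + (-0.109)^2 + (-0.222)^2 + (-0.396)^2 = 1.217981.
  rho(1) = 0.00311 / 1.217981 = 0.0026.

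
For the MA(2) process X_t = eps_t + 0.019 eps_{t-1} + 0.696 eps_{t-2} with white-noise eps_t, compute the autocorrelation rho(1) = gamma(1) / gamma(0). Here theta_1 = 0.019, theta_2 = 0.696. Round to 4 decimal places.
\rho(1) = 0.0217

For an MA(q) process with theta_0 = 1, the autocovariance is
  gamma(k) = sigma^2 * sum_{i=0..q-k} theta_i * theta_{i+k},
and rho(k) = gamma(k) / gamma(0). Sigma^2 cancels.
  numerator   = (1)*(0.019) + (0.019)*(0.696) = 0.032224.
  denominator = (1)^2 + (0.019)^2 + (0.696)^2 = 1.484777.
  rho(1) = 0.032224 / 1.484777 = 0.0217.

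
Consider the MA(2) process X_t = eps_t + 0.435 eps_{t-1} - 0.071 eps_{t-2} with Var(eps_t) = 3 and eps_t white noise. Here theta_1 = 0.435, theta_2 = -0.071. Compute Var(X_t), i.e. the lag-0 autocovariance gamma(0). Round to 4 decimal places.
\gamma(0) = 3.5828

For an MA(q) process X_t = eps_t + sum_i theta_i eps_{t-i} with
Var(eps_t) = sigma^2, the variance is
  gamma(0) = sigma^2 * (1 + sum_i theta_i^2).
  sum_i theta_i^2 = (0.435)^2 + (-0.071)^2 = 0.189225 + 0.005041 = 0.194266.
  gamma(0) = 3 * (1 + 0.194266) = 3 * 1.194266 = 3.582798, which rounds to 3.5828.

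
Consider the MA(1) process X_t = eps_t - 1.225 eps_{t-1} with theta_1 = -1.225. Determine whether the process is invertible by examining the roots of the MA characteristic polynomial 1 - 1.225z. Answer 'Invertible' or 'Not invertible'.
\text{Not invertible}

The MA(q) characteristic polynomial is P(z) = 1 - 1.225z.
Invertibility requires all roots to lie outside the unit circle, i.e. |z| > 1 for every root.
This is linear in z: 1 + (-1.225) z = 0  =>  z = -1/(-1.225) = 0.816327,  |z| = 0.816327.
Moduli of all roots: 0.8163.
All moduli strictly greater than 1? No.
Verdict: Not invertible.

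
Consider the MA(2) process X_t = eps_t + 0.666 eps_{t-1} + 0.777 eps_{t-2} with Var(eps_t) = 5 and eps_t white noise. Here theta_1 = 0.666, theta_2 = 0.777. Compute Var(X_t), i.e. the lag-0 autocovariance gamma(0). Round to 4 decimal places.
\gamma(0) = 10.2364

For an MA(q) process X_t = eps_t + sum_i theta_i eps_{t-i} with
Var(eps_t) = sigma^2, the variance is
  gamma(0) = sigma^2 * (1 + sum_i theta_i^2).
  sum_i theta_i^2 = (0.666)^2 + (0.777)^2 = 0.443556 + 0.603729 = 1.047285.
  gamma(0) = 5 * (1 + 1.047285) = 5 * 2.047285 = 10.236425, which rounds to 10.2364.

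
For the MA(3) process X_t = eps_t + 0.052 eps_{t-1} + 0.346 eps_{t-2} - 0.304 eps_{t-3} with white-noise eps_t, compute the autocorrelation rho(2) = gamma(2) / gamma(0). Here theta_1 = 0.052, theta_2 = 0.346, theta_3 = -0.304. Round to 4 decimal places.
\rho(2) = 0.2718

For an MA(q) process with theta_0 = 1, the autocovariance is
  gamma(k) = sigma^2 * sum_{i=0..q-k} theta_i * theta_{i+k},
and rho(k) = gamma(k) / gamma(0). Sigma^2 cancels.
  numerator   = (1)*(0.346) + (0.052)*(-0.304) = 0.330192.
  denominator = (1)^2 + (0.052)^2 + (0.346)^2 + (-0.304)^2 = 1.214836.
  rho(2) = 0.330192 / 1.214836 = 0.2718.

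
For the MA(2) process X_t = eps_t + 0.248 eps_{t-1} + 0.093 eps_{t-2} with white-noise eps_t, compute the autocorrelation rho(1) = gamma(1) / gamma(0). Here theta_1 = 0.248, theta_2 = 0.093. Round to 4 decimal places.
\rho(1) = 0.2533

For an MA(q) process with theta_0 = 1, the autocovariance is
  gamma(k) = sigma^2 * sum_{i=0..q-k} theta_i * theta_{i+k},
and rho(k) = gamma(k) / gamma(0). Sigma^2 cancels.
  numerator   = (1)*(0.248) + (0.248)*(0.093) = 0.271064.
  denominator = (1)^2 + (0.248)^2 + (0.093)^2 = 1.070153.
  rho(1) = 0.271064 / 1.070153 = 0.2533.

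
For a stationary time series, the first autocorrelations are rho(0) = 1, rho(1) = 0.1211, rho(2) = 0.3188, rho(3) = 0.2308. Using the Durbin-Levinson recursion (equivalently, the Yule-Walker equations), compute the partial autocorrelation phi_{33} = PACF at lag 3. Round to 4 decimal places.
\phi_{33} = 0.1870

The PACF at lag k is phi_{kk}, the last component of the solution
to the Yule-Walker system G_k phi = r_k where
  (G_k)_{ij} = rho(|i - j|), (r_k)_i = rho(i), i,j = 1..k.
Equivalently, Durbin-Levinson gives phi_{kk} iteratively:
  phi_{11} = rho(1)
  phi_{kk} = [rho(k) - sum_{j=1..k-1} phi_{k-1,j} rho(k-j)]
            / [1 - sum_{j=1..k-1} phi_{k-1,j} rho(j)],
  phi_{k,j} = phi_{k-1,j} - phi_{kk} phi_{k-1,k-j},  j = 1..k-1.
Step k = 1:
  phi_11 = rho(1) = 0.1211.
Step k = 2:
  phi_22 = [rho(2) - phi_11 rho(1)] / [1 - phi_11 rho(1)] = [0.3188 - (0.1211)(0.1211)] / [1 - (0.1211)(0.1211)]
         = 0.30413479 / 0.98533479 = 0.308661.
  Update: phi_21 = phi_11 - phi_22 phi_11 = 0.1211 - (0.308661)(0.1211) = 0.083721.
Step k = 3:
  phi_33 = [rho(3) - phi_21 rho(2) - phi_22 rho(1)] / [1 - phi_21 rho(1) - phi_22 rho(2)]
    numerator   = 0.2308 - (0.083721)(0.3188) - (0.308661)(0.1211) = 0.16673082
    denominator = 1 - (0.083721)(0.1211) - (0.308661)(0.3188) = 0.89146013
  phi_33 = 0.16673082 / 0.89146013 = 0.187.
Therefore phi_{33} = 0.1870.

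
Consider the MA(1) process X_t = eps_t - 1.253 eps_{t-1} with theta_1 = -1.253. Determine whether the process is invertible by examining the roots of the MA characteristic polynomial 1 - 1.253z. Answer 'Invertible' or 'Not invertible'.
\text{Not invertible}

The MA(q) characteristic polynomial is P(z) = 1 - 1.253z.
Invertibility requires all roots to lie outside the unit circle, i.e. |z| > 1 for every root.
This is linear in z: 1 + (-1.253) z = 0  =>  z = -1/(-1.253) = 0.798085,  |z| = 0.798085.
Moduli of all roots: 0.7981.
All moduli strictly greater than 1? No.
Verdict: Not invertible.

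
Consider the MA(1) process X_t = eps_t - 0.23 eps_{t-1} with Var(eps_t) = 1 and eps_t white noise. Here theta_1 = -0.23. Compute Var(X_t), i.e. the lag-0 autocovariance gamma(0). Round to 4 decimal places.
\gamma(0) = 1.0529

For an MA(q) process X_t = eps_t + sum_i theta_i eps_{t-i} with
Var(eps_t) = sigma^2, the variance is
  gamma(0) = sigma^2 * (1 + sum_i theta_i^2).
  sum_i theta_i^2 = (-0.23)^2 = 0.0529.
  gamma(0) = 1 * (1 + 0.0529) = 1 * 1.0529 = 1.0529.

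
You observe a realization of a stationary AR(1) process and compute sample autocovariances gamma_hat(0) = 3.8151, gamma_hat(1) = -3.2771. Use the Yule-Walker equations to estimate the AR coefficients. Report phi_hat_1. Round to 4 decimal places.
\hat\phi_{1} = -0.8590

The Yule-Walker equations for an AR(p) process read, in matrix form,
  Gamma_p phi = r_p,   with   (Gamma_p)_{ij} = gamma(|i - j|),
                       (r_p)_i = gamma(i),   i,j = 1..p.
Substitute the sample gammas (Toeplitz matrix and right-hand side of size 1):
  Gamma_p = [[3.8151]]
  r_p     = [-3.2771]
With p = 1 this is the single equation gamma(0) phi_1 = gamma(1):
  phi_hat_1 = gamma(1) / gamma(0) = -3.2771 / 3.8151 = -0.8590.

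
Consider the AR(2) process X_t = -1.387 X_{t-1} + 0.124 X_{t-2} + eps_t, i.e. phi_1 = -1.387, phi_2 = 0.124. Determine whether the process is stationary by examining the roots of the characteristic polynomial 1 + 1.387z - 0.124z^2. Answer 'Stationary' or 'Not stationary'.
\text{Not stationary}

The AR(p) characteristic polynomial is P(z) = 1 + 1.387z - 0.124z^2.
Stationarity requires all roots to lie outside the unit circle, i.e. |z| > 1 for every root.
Set 1 + (1.387) z + (-0.124) z^2 = 0, i.e. a z^2 + b z + c = 0 with a = -0.124, b = 1.387, c = 1.
Discriminant D = b^2 - 4ac = (1.387)^2 - 4*(-0.124)*1 = 1.923769 - (-0.496) = 2.419769.
D >= 0, so the roots are real: z = (-b +/- sqrt(D)) / (2a) = (-1.387 +/- 1.555561) / (-0.248).
  z_1 = (-1.387 + 1.555561) / (-0.248) = -0.6797,   |z_1| = 0.6797.
  z_2 = (-1.387 - 1.555561) / (-0.248) = 11.8652,   |z_2| = 11.8652.
Moduli of all roots: 0.6797, 11.8652.
All moduli strictly greater than 1? No.
Verdict: Not stationary.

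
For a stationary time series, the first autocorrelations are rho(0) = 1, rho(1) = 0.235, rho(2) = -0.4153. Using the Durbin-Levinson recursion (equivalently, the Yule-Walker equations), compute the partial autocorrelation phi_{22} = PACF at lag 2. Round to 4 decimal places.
\phi_{22} = -0.4980

The PACF at lag k is phi_{kk}, the last component of the solution
to the Yule-Walker system G_k phi = r_k where
  (G_k)_{ij} = rho(|i - j|), (r_k)_i = rho(i), i,j = 1..k.
Equivalently, Durbin-Levinson gives phi_{kk} iteratively:
  phi_{11} = rho(1)
  phi_{kk} = [rho(k) - sum_{j=1..k-1} phi_{k-1,j} rho(k-j)]
            / [1 - sum_{j=1..k-1} phi_{k-1,j} rho(j)],
  phi_{k,j} = phi_{k-1,j} - phi_{kk} phi_{k-1,k-j},  j = 1..k-1.
Step k = 1:
  phi_11 = rho(1) = 0.235.
Step k = 2:
  phi_22 = [rho(2) - phi_11 rho(1)] / [1 - phi_11 rho(1)] = [-0.4153 - (0.235)(0.235)] / [1 - (0.235)(0.235)]
         = -0.470525 / 0.944775 = -0.498.
Therefore phi_{22} = -0.4980.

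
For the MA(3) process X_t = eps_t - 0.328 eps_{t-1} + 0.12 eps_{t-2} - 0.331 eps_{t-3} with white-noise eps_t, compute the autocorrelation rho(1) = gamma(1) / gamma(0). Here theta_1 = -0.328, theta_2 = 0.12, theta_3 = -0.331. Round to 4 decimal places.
\rho(1) = -0.3305

For an MA(q) process with theta_0 = 1, the autocovariance is
  gamma(k) = sigma^2 * sum_{i=0..q-k} theta_i * theta_{i+k},
and rho(k) = gamma(k) / gamma(0). Sigma^2 cancels.
  numerator   = (1)*(-0.328) + (-0.328)*(0.12) + (0.12)*(-0.331) = -0.40708.
  denominator = (1)^2 + (-0.328)^2 + (0.12)^2 + (-0.331)^2 = 1.231545.
  rho(1) = -0.40708 / 1.231545 = -0.3305.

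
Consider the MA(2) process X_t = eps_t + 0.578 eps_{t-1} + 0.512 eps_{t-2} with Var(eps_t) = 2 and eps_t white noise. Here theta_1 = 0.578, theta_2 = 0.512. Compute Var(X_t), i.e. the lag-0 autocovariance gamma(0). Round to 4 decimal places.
\gamma(0) = 3.1925

For an MA(q) process X_t = eps_t + sum_i theta_i eps_{t-i} with
Var(eps_t) = sigma^2, the variance is
  gamma(0) = sigma^2 * (1 + sum_i theta_i^2).
  sum_i theta_i^2 = (0.578)^2 + (0.512)^2 = 0.334084 + 0.262144 = 0.596228.
  gamma(0) = 2 * (1 + 0.596228) = 2 * 1.596228 = 3.192456, which rounds to 3.1925.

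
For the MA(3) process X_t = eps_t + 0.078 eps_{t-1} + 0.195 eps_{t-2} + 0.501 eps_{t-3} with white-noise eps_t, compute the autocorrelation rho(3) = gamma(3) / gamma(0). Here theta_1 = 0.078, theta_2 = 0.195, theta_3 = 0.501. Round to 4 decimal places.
\rho(3) = 0.3868

For an MA(q) process with theta_0 = 1, the autocovariance is
  gamma(k) = sigma^2 * sum_{i=0..q-k} theta_i * theta_{i+k},
and rho(k) = gamma(k) / gamma(0). Sigma^2 cancels.
  numerator   = (1)*(0.501) = 0.501.
  denominator = (1)^2 + (0.078)^2 + (0.195)^2 + (0.501)^2 = 1.29511.
  rho(3) = 0.501 / 1.29511 = 0.3868.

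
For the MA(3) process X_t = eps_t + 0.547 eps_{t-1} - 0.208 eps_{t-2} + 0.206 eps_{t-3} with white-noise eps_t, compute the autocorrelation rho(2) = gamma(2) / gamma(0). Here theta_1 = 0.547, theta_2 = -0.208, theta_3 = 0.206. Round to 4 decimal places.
\rho(2) = -0.0688

For an MA(q) process with theta_0 = 1, the autocovariance is
  gamma(k) = sigma^2 * sum_{i=0..q-k} theta_i * theta_{i+k},
and rho(k) = gamma(k) / gamma(0). Sigma^2 cancels.
  numerator   = (1)*(-0.208) + (0.547)*(0.206) = -0.095318.
  denominator = (1)^2 + (0.547)^2 + (-0.208)^2 + (0.206)^2 = 1.384909.
  rho(2) = -0.095318 / 1.384909 = -0.0688.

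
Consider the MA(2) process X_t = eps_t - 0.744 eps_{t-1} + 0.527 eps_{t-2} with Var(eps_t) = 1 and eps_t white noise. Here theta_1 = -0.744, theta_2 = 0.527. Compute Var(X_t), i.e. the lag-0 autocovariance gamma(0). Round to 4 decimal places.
\gamma(0) = 1.8313

For an MA(q) process X_t = eps_t + sum_i theta_i eps_{t-i} with
Var(eps_t) = sigma^2, the variance is
  gamma(0) = sigma^2 * (1 + sum_i theta_i^2).
  sum_i theta_i^2 = (-0.744)^2 + (0.527)^2 = 0.553536 + 0.277729 = 0.831265.
  gamma(0) = 1 * (1 + 0.831265) = 1 * 1.831265 = 1.831265, which rounds to 1.8313.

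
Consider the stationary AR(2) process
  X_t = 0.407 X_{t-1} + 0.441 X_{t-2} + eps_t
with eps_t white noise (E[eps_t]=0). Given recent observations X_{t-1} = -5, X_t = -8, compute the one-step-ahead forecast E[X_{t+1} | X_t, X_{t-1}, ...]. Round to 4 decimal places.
E[X_{t+1} \mid \mathcal F_t] = -5.4610

For an AR(p) model X_t = c + sum_i phi_i X_{t-i} + eps_t, the
one-step-ahead conditional mean is
  E[X_{t+1} | X_t, ...] = c + sum_i phi_i X_{t+1-i}.
Substitute known values:
  E[X_{t+1} | ...] = (0.407) * (-8) + (0.441) * (-5)
                   = -5.4610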